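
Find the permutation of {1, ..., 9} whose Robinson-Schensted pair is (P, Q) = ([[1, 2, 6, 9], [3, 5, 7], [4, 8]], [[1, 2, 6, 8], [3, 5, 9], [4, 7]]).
4 8 3 1 5 7 2 9 6

Reverse RSK: for i = n, n-1, ..., 1, locate i in Q, remove the corresponding corner cell from P, and reverse-bump its entry up through P; the value ejected from row 1 is w(i).

So w = 4 8 3 1 5 7 2 9 6.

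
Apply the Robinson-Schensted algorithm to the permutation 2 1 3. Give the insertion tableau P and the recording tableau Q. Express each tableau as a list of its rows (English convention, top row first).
Insert each entry of the permutation into P by Schensted row insertion, recording in Q the position of each new cell.

After inserting 2: P = [[2]].
After inserting 1: P = [[1], [2]].
After inserting 3: P = [[1, 3], [2]].

So P = [[1, 3], [2]], Q = [[1, 3], [2]].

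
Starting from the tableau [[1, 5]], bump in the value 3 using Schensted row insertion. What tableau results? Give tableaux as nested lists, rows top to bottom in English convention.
In row 1, 3 replaces 5 (the leftmost entry greater than 3); 5 is bumped to row 2. 5 starts a new row 2. The new tableau is [[1, 3], [5]].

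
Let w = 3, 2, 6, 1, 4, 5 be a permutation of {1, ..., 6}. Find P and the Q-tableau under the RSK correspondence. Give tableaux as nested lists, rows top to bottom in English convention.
P = [[1, 4, 5], [2, 6], [3]], Q = [[1, 3, 6], [2, 5], [4]]

Insert each entry of the permutation into P by Schensted row insertion, recording in Q the position of each new cell.

After inserting 3: P = [[3]].
After inserting 2: P = [[2], [3]].
After inserting 6: P = [[2, 6], [3]].
After inserting 1: P = [[1, 6], [2], [3]].
After inserting 4: P = [[1, 4], [2, 6], [3]].
After inserting 5: P = [[1, 4, 5], [2, 6], [3]].

So P = [[1, 4, 5], [2, 6], [3]], Q = [[1, 3, 6], [2, 5], [4]].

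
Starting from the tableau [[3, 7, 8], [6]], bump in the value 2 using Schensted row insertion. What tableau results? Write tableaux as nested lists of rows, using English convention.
In row 1, 2 replaces 3 (the leftmost entry greater than 2); 3 is bumped to row 2. In row 2, 3 replaces 6 (the leftmost entry greater than 3); 6 is bumped to row 3. 6 starts a new row 3. The new tableau is [[2, 7, 8], [3], [6]].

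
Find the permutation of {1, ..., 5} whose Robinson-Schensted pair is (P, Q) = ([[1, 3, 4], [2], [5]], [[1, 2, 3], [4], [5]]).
Reverse RSK: for i = n, n-1, ..., 1, locate i in Q, remove the corresponding corner cell from P, and reverse-bump its entry up through P; the value ejected from row 1 is w(i).

So w = 2 3 5 4 1.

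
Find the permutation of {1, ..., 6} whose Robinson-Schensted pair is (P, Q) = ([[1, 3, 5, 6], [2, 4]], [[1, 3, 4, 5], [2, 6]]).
Reverse the RSK construction: for i from n down to 1, find the cell of Q containing i, remove the entry at that cell from P, and reverse-bump it up through P; the value ejected from row 1 is w(i).

Step i=6: Q has 6 at row 2, column 2; remove 4 from row 2 of P and reverse-bump: 4 enters row 1 and ejects 3. So w(6) = 3. P is now [[1, 4, 5, 6], [2]].
Step i=5: Q has 5 at row 1, column 4; remove that cell from P, ejecting 6. So w(5) = 6. P is now [[1, 4, 5], [2]].
Step i=4: Q has 4 at row 1, column 3; remove that cell from P, ejecting 5. So w(4) = 5. P is now [[1, 4], [2]].
Step i=3: Q has 3 at row 1, column 2; remove that cell from P, ejecting 4. So w(3) = 4. P is now [[1], [2]].
Step i=2: Q has 2 at row 2, column 1; remove 2 from row 2 of P and reverse-bump: 2 enters row 1 and ejects 1. So w(2) = 1. P is now [[2]].
Step i=1: Q has 1 at row 1, column 1; remove that cell from P, ejecting 2. So w(1) = 2. P is now [].

So w = 2 1 4 5 6 3.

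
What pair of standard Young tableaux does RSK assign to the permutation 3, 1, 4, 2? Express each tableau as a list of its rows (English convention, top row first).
Insert each entry of the permutation into P by Schensted row insertion, recording in Q the position of each new cell.

Insert 3: appended to row 1. P = [[3]], Q = [[1]].
Insert 1: 1 bumps 3 from row 1; 3 starts row 2. P = [[1], [3]], Q = [[1], [2]].
Insert 4: appended to row 1. P = [[1, 4], [3]], Q = [[1, 3], [2]].
Insert 2: 2 bumps 4 from row 1; 4 appends to row 2. P = [[1, 2], [3, 4]], Q = [[1, 3], [2, 4]].

So P = [[1, 2], [3, 4]], Q = [[1, 3], [2, 4]].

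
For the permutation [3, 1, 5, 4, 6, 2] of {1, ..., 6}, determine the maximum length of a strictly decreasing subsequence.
3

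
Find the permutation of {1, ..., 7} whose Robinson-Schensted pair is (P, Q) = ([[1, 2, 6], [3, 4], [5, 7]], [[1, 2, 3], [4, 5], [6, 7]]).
Reverse the RSK construction: for i from n down to 1, find the cell of Q containing i, remove the entry at that cell from P, and reverse-bump it up through P; the value ejected from row 1 is w(i).

Step i=7: Q has 7 at row 3, column 2; remove 7 from row 3 of P and reverse-bump: 7 enters row 2 and ejects 4; 4 enters row 1 and ejects 2. So w(7) = 2. P is now [[1, 4, 6], [3, 7], [5]].
Step i=6: Q has 6 at row 3, column 1; remove 5 from row 3 of P and reverse-bump: 5 enters row 2 and ejects 3; 3 enters row 1 and ejects 1. So w(6) = 1. P is now [[3, 4, 6], [5, 7]].
Step i=5: Q has 5 at row 2, column 2; remove 7 from row 2 of P and reverse-bump: 7 enters row 1 and ejects 6. So w(5) = 6. P is now [[3, 4, 7], [5]].
Step i=4: Q has 4 at row 2, column 1; remove 5 from row 2 of P and reverse-bump: 5 enters row 1 and ejects 4. So w(4) = 4. P is now [[3, 5, 7]].
Step i=3: Q has 3 at row 1, column 3; remove that cell from P, ejecting 7. So w(3) = 7. P is now [[3, 5]].
Step i=2: Q has 2 at row 1, column 2; remove that cell from P, ejecting 5. So w(2) = 5. P is now [[3]].
Step i=1: Q has 1 at row 1, column 1; remove that cell from P, ejecting 3. So w(1) = 3. P is now [].

So w = 3 5 7 4 6 1 2.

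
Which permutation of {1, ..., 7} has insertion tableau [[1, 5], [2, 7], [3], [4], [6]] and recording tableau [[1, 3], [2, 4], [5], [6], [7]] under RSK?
6 4 7 5 3 2 1

Reverse the RSK construction: for i from n down to 1, find the cell of Q containing i, remove the entry at that cell from P, and reverse-bump it up through P; the value ejected from row 1 is w(i).

Step i=7: Q has 7 at row 5, column 1; remove 6 from row 5 of P and reverse-bump: 6 enters row 4 and ejects 4; 4 enters row 3 and ejects 3; 3 enters row 2 and ejects 2; 2 enters row 1 and ejects 1. So w(7) = 1. P is now [[2, 5], [3, 7], [4], [6]].
Step i=6: Q has 6 at row 4, column 1; remove 6 from row 4 of P and reverse-bump: 6 enters row 3 and ejects 4; 4 enters row 2 and ejects 3; 3 enters row 1 and ejects 2. So w(6) = 2. P is now [[3, 5], [4, 7], [6]].
Step i=5: Q has 5 at row 3, column 1; remove 6 from row 3 of P and reverse-bump: 6 enters row 2 and ejects 4; 4 enters row 1 and ejects 3. So w(5) = 3. P is now [[4, 5], [6, 7]].
Step i=4: Q has 4 at row 2, column 2; remove 7 from row 2 of P and reverse-bump: 7 enters row 1 and ejects 5. So w(4) = 5. P is now [[4, 7], [6]].
Step i=3: Q has 3 at row 1, column 2; remove that cell from P, ejecting 7. So w(3) = 7. P is now [[4], [6]].
Step i=2: Q has 2 at row 2, column 1; remove 6 from row 2 of P and reverse-bump: 6 enters row 1 and ejects 4. So w(2) = 4. P is now [[6]].
Step i=1: Q has 1 at row 1, column 1; remove that cell from P, ejecting 6. So w(1) = 6. P is now [].

So w = 6 4 7 5 3 2 1.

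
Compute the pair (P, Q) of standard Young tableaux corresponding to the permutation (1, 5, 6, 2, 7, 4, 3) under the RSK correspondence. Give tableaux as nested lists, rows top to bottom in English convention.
Insert each entry of the permutation into P by Schensted row insertion, recording in Q the position of each new cell.

Insert 1: appended to row 1. P = [[1]], Q = [[1]].
Insert 5: appended to row 1. P = [[1, 5]], Q = [[1, 2]].
Insert 6: appended to row 1. P = [[1, 5, 6]], Q = [[1, 2, 3]].
Insert 2: 2 bumps 5 from row 1; 5 starts row 2. P = [[1, 2, 6], [5]], Q = [[1, 2, 3], [4]].
Insert 7: appended to row 1. P = [[1, 2, 6, 7], [5]], Q = [[1, 2, 3, 5], [4]].
Insert 4: 4 bumps 6 from row 1; 6 appends to row 2. P = [[1, 2, 4, 7], [5, 6]], Q = [[1, 2, 3, 5], [4, 6]].
Insert 3: 3 bumps 4 from row 1; 4 bumps 5 from row 2; 5 starts row 3. P = [[1, 2, 3, 7], [4, 6], [5]], Q = [[1, 2, 3, 5], [4, 6], [7]].

So P = [[1, 2, 3, 7], [4, 6], [5]], Q = [[1, 2, 3, 5], [4, 6], [7]].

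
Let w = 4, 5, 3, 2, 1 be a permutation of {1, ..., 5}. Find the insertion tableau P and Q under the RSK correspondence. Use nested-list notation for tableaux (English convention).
P = [[1, 5], [2], [3], [4]], Q = [[1, 2], [3], [4], [5]]

Insert each entry of the permutation into P by Schensted row insertion, recording in Q the position of each new cell.

Insert 4: appended to row 1. P = [[4]].
Insert 5: appended to row 1. P = [[4, 5]].
Insert 3: 3 bumps 4 from row 1; 4 starts row 2. P = [[3, 5], [4]].
Insert 2: 2 bumps 3 from row 1; 3 bumps 4 from row 2; 4 starts row 3. P = [[2, 5], [3], [4]].
Insert 1: 1 bumps 2 from row 1; 2 bumps 3 from row 2; 3 bumps 4 from row 3; 4 starts row 4. P = [[1, 5], [2], [3], [4]].

So P = [[1, 5], [2], [3], [4]], Q = [[1, 2], [3], [4], [5]].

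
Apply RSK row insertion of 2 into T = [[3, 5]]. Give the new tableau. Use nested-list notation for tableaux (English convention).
[[2, 5], [3]]

In row 1, 2 replaces 3 (the leftmost entry greater than 2); 3 is bumped to row 2. 3 starts a new row 2. The new tableau is [[2, 5], [3]].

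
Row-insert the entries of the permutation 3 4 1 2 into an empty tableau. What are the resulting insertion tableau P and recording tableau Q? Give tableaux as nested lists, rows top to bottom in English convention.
P = [[1, 2], [3, 4]], Q = [[1, 2], [3, 4]]

Insert each entry of the permutation into P by Schensted row insertion, recording in Q the position of each new cell.

Insert 3: appended to row 1. P = [[3]], Q = [[1]].
Insert 4: appended to row 1. P = [[3, 4]], Q = [[1, 2]].
Insert 1: 1 bumps 3 from row 1; 3 starts row 2. P = [[1, 4], [3]], Q = [[1, 2], [3]].
Insert 2: 2 bumps 4 from row 1; 4 appends to row 2. P = [[1, 2], [3, 4]], Q = [[1, 2], [3, 4]].

So P = [[1, 2], [3, 4]], Q = [[1, 2], [3, 4]].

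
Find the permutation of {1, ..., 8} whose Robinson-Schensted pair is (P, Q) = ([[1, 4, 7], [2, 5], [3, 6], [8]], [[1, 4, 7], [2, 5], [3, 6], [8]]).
3 2 1 8 6 5 7 4

Reverse the RSK construction: for i from n down to 1, find the cell of Q containing i, remove the entry at that cell from P, and reverse-bump it up through P; the value ejected from row 1 is w(i).

Step i=8: Q has 8 at row 4, column 1; remove 8 from row 4 of P and reverse-bump: 8 enters row 3 and ejects 6; 6 enters row 2 and ejects 5; 5 enters row 1 and ejects 4. So w(8) = 4. P is now [[1, 5, 7], [2, 6], [3, 8]].
Step i=7: Q has 7 at row 1, column 3; remove that cell from P, ejecting 7. So w(7) = 7. P is now [[1, 5], [2, 6], [3, 8]].
Step i=6: Q has 6 at row 3, column 2; remove 8 from row 3 of P and reverse-bump: 8 enters row 2 and ejects 6; 6 enters row 1 and ejects 5. So w(6) = 5. P is now [[1, 6], [2, 8], [3]].
Step i=5: Q has 5 at row 2, column 2; remove 8 from row 2 of P and reverse-bump: 8 enters row 1 and ejects 6. So w(5) = 6. P is now [[1, 8], [2], [3]].
Step i=4: Q has 4 at row 1, column 2; remove that cell from P, ejecting 8. So w(4) = 8. P is now [[1], [2], [3]].
Step i=3: Q has 3 at row 3, column 1; remove 3 from row 3 of P and reverse-bump: 3 enters row 2 and ejects 2; 2 enters row 1 and ejects 1. So w(3) = 1. P is now [[2], [3]].
Step i=2: Q has 2 at row 2, column 1; remove 3 from row 2 of P and reverse-bump: 3 enters row 1 and ejects 2. So w(2) = 2. P is now [[3]].
Step i=1: Q has 1 at row 1, column 1; remove that cell from P, ejecting 3. So w(1) = 3. P is now [].

So w = 3 2 1 8 6 5 7 4.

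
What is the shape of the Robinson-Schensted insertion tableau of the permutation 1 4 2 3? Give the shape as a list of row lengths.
[3, 1]

RSK row insertion gives P = [[1, 2, 3], [4]], which has shape [3, 1].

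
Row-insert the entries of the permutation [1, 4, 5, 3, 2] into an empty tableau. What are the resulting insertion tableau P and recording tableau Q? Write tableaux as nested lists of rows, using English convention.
Insert each entry of the permutation into P by Schensted row insertion, recording in Q the position of each new cell.

Insert 1: appended to row 1. P = [[1]].
Insert 4: appended to row 1. P = [[1, 4]].
Insert 5: appended to row 1. P = [[1, 4, 5]].
Insert 3: 3 bumps 4 from row 1; 4 starts row 2. P = [[1, 3, 5], [4]].
Insert 2: 2 bumps 3 from row 1; 3 bumps 4 from row 2; 4 starts row 3. P = [[1, 2, 5], [3], [4]].

So P = [[1, 2, 5], [3], [4]], Q = [[1, 2, 3], [4], [5]].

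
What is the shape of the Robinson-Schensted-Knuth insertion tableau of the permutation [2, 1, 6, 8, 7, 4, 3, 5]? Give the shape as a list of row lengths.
RSK row insertion gives P = [[1, 3, 5], [2, 4, 7], [6], [8]], which has shape [3, 3, 1, 1].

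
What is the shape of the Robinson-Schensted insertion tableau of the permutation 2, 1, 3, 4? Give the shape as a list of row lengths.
Row-insert each entry into an empty tableau.

After inserting 2: P = [[2]].
After inserting 1: P = [[1], [2]].
After inserting 3: P = [[1, 3], [2]].
After inserting 4: P = [[1, 3, 4], [2]].

The final insertion tableau P = [[1, 3, 4], [2]] has shape [3, 1].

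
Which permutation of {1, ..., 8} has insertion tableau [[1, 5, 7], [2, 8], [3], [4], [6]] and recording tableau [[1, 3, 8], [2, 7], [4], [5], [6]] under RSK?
6 4 8 3 2 1 5 7

Reverse RSK: for i = n, n-1, ..., 1, locate i in Q, remove the corresponding corner cell from P, and reverse-bump its entry up through P; the value ejected from row 1 is w(i).

So w = 6 4 8 3 2 1 5 7.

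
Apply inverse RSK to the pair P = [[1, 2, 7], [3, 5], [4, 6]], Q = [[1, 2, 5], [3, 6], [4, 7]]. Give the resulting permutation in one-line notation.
4 6 3 1 7 5 2

Reverse RSK: for i = n, n-1, ..., 1, locate i in Q, remove the corresponding corner cell from P, and reverse-bump its entry up through P; the value ejected from row 1 is w(i).

So w = 4 6 3 1 7 5 2.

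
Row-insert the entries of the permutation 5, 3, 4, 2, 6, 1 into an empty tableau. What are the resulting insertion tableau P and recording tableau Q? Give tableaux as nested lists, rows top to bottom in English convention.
P = [[1, 4, 6], [2], [3], [5]], Q = [[1, 3, 5], [2], [4], [6]]

Insert each entry of the permutation into P by Schensted row insertion, recording in Q the position of each new cell.

Insert 5: appended to row 1. P = [[5]], Q = [[1]].
Insert 3: 3 bumps 5 from row 1; 5 starts row 2. P = [[3], [5]], Q = [[1], [2]].
Insert 4: appended to row 1. P = [[3, 4], [5]], Q = [[1, 3], [2]].
Insert 2: 2 bumps 3 from row 1; 3 bumps 5 from row 2; 5 starts row 3. P = [[2, 4], [3], [5]], Q = [[1, 3], [2], [4]].
Insert 6: appended to row 1. P = [[2, 4, 6], [3], [5]], Q = [[1, 3, 5], [2], [4]].
Insert 1: 1 bumps 2 from row 1; 2 bumps 3 from row 2; 3 bumps 5 from row 3; 5 starts row 4. P = [[1, 4, 6], [2], [3], [5]], Q = [[1, 3, 5], [2], [4], [6]].

So P = [[1, 4, 6], [2], [3], [5]], Q = [[1, 3, 5], [2], [4], [6]].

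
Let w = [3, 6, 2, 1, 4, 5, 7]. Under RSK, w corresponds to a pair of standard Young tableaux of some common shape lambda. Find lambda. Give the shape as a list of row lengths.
[4, 2, 1]

Row-insert each entry into an empty tableau.

After inserting 3: P = [[3]].
After inserting 6: P = [[3, 6]].
After inserting 2: P = [[2, 6], [3]].
After inserting 1: P = [[1, 6], [2], [3]].
After inserting 4: P = [[1, 4], [2, 6], [3]].
After inserting 5: P = [[1, 4, 5], [2, 6], [3]].
After inserting 7: P = [[1, 4, 5, 7], [2, 6], [3]].

The final insertion tableau P = [[1, 4, 5, 7], [2, 6], [3]] has shape [4, 2, 1].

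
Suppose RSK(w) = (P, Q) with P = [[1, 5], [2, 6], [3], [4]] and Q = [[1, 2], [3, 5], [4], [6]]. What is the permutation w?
Reverse the RSK construction: for i from n down to 1, find the cell of Q containing i, remove the entry at that cell from P, and reverse-bump it up through P; the value ejected from row 1 is w(i).

Step i=6: Q has 6 at row 4, column 1; remove 4 from row 4 of P and reverse-bump: 4 enters row 3 and ejects 3; 3 enters row 2 and ejects 2; 2 enters row 1 and ejects 1. So w(6) = 1. P is now [[2, 5], [3, 6], [4]].
Step i=5: Q has 5 at row 2, column 2; remove 6 from row 2 of P and reverse-bump: 6 enters row 1 and ejects 5. So w(5) = 5. P is now [[2, 6], [3], [4]].
Step i=4: Q has 4 at row 3, column 1; remove 4 from row 3 of P and reverse-bump: 4 enters row 2 and ejects 3; 3 enters row 1 and ejects 2. So w(4) = 2. P is now [[3, 6], [4]].
Step i=3: Q has 3 at row 2, column 1; remove 4 from row 2 of P and reverse-bump: 4 enters row 1 and ejects 3. So w(3) = 3. P is now [[4, 6]].
Step i=2: Q has 2 at row 1, column 2; remove that cell from P, ejecting 6. So w(2) = 6. P is now [[4]].
Step i=1: Q has 1 at row 1, column 1; remove that cell from P, ejecting 4. So w(1) = 4. P is now [].

So w = 4 6 3 2 5 1.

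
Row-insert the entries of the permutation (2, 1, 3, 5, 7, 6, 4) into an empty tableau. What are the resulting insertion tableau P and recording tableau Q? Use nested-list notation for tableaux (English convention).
Insert each entry of the permutation into P by Schensted row insertion, recording in Q the position of each new cell.

Insert 2: appended to row 1. P = [[2]].
Insert 1: 1 bumps 2 from row 1; 2 starts row 2. P = [[1], [2]].
Insert 3: appended to row 1. P = [[1, 3], [2]].
Insert 5: appended to row 1. P = [[1, 3, 5], [2]].
Insert 7: appended to row 1. P = [[1, 3, 5, 7], [2]].
Insert 6: 6 bumps 7 from row 1; 7 appends to row 2. P = [[1, 3, 5, 6], [2, 7]].
Insert 4: 4 bumps 5 from row 1; 5 bumps 7 from row 2; 7 starts row 3. P = [[1, 3, 4, 6], [2, 5], [7]].

So P = [[1, 3, 4, 6], [2, 5], [7]], Q = [[1, 3, 4, 5], [2, 6], [7]].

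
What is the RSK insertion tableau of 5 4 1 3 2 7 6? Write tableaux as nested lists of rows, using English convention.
P = [[1, 2, 6], [3, 7], [4], [5]]

Insert 5: appended to row 1. P = [[5]].
Insert 4: 4 bumps 5 from row 1; 5 starts row 2. P = [[4], [5]].
Insert 1: 1 bumps 4 from row 1; 4 bumps 5 from row 2; 5 starts row 3. P = [[1], [4], [5]].
Insert 3: appended to row 1. P = [[1, 3], [4], [5]].
Insert 2: 2 bumps 3 from row 1; 3 bumps 4 from row 2; 4 bumps 5 from row 3; 5 starts row 4. P = [[1, 2], [3], [4], [5]].
Insert 7: appended to row 1. P = [[1, 2, 7], [3], [4], [5]].
Insert 6: 6 bumps 7 from row 1; 7 appends to row 2. P = [[1, 2, 6], [3, 7], [4], [5]].

So P = [[1, 2, 6], [3, 7], [4], [5]].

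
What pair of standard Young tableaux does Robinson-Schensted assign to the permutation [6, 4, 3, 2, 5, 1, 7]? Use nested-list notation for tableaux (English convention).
Insert each entry of the permutation into P by Schensted row insertion, recording in Q the position of each new cell.

Insert 6: appended to row 1. P = [[6]].
Insert 4: 4 bumps 6 from row 1; 6 starts row 2. P = [[4], [6]].
Insert 3: 3 bumps 4 from row 1; 4 bumps 6 from row 2; 6 starts row 3. P = [[3], [4], [6]].
Insert 2: 2 bumps 3 from row 1; 3 bumps 4 from row 2; 4 bumps 6 from row 3; 6 starts row 4. P = [[2], [3], [4], [6]].
Insert 5: appended to row 1. P = [[2, 5], [3], [4], [6]].
Insert 1: 1 bumps 2 from row 1; 2 bumps 3 from row 2; 3 bumps 4 from row 3; 4 bumps 6 from row 4; 6 starts row 5. P = [[1, 5], [2], [3], [4], [6]].
Insert 7: appended to row 1. P = [[1, 5, 7], [2], [3], [4], [6]].

So P = [[1, 5, 7], [2], [3], [4], [6]], Q = [[1, 5, 7], [2], [3], [4], [6]].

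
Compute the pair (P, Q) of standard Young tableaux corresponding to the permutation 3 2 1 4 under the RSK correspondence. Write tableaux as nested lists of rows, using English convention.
P = [[1, 4], [2], [3]], Q = [[1, 4], [2], [3]]

Insert each entry of the permutation into P by Schensted row insertion, recording in Q the position of each new cell.

Insert 3: appended to row 1. P = [[3]].
Insert 2: 2 bumps 3 from row 1; 3 starts row 2. P = [[2], [3]].
Insert 1: 1 bumps 2 from row 1; 2 bumps 3 from row 2; 3 starts row 3. P = [[1], [2], [3]].
Insert 4: appended to row 1. P = [[1, 4], [2], [3]].

So P = [[1, 4], [2], [3]], Q = [[1, 4], [2], [3]].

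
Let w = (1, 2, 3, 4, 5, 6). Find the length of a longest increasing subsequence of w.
6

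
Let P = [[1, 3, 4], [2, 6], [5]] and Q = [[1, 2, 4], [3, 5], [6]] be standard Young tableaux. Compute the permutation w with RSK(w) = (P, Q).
Reverse the RSK construction: for i from n down to 1, find the cell of Q containing i, remove the entry at that cell from P, and reverse-bump it up through P; the value ejected from row 1 is w(i).

Step i=6: Q has 6 at row 3, column 1; remove 5 from row 3 of P and reverse-bump: 5 enters row 2 and ejects 2; 2 enters row 1 and ejects 1. So w(6) = 1. P is now [[2, 3, 4], [5, 6]].
Step i=5: Q has 5 at row 2, column 2; remove 6 from row 2 of P and reverse-bump: 6 enters row 1 and ejects 4. So w(5) = 4. P is now [[2, 3, 6], [5]].
Step i=4: Q has 4 at row 1, column 3; remove that cell from P, ejecting 6. So w(4) = 6. P is now [[2, 3], [5]].
Step i=3: Q has 3 at row 2, column 1; remove 5 from row 2 of P and reverse-bump: 5 enters row 1 and ejects 3. So w(3) = 3. P is now [[2, 5]].
Step i=2: Q has 2 at row 1, column 2; remove that cell from P, ejecting 5. So w(2) = 5. P is now [[2]].
Step i=1: Q has 1 at row 1, column 1; remove that cell from P, ejecting 2. So w(1) = 2. P is now [].

So w = 2 5 3 6 4 1.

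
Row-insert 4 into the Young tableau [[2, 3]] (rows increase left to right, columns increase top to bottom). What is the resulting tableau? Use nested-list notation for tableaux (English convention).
4 is larger than every entry of row 1, so it is appended to row 1. The new tableau is [[2, 3, 4]].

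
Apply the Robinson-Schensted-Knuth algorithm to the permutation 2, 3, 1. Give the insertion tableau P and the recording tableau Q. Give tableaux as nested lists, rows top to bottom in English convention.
Insert each entry of the permutation into P by Schensted row insertion, recording in Q the position of each new cell.

Insert 2: appended to row 1. P = [[2]].
Insert 3: appended to row 1. P = [[2, 3]].
Insert 1: 1 bumps 2 from row 1; 2 starts row 2. P = [[1, 3], [2]].

So P = [[1, 3], [2]], Q = [[1, 2], [3]].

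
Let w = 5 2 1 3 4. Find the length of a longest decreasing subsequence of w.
3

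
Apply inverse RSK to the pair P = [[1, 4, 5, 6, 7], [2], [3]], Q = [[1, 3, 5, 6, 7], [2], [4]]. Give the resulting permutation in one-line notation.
Reverse the RSK construction: for i from n down to 1, find the cell of Q containing i, remove the entry at that cell from P, and reverse-bump it up through P; the value ejected from row 1 is w(i).

Step i=7: Q has 7 at row 1, column 5; remove that cell from P, ejecting 7. So w(7) = 7. P is now [[1, 4, 5, 6], [2], [3]].
Step i=6: Q has 6 at row 1, column 4; remove that cell from P, ejecting 6. So w(6) = 6. P is now [[1, 4, 5], [2], [3]].
Step i=5: Q has 5 at row 1, column 3; remove that cell from P, ejecting 5. So w(5) = 5. P is now [[1, 4], [2], [3]].
Step i=4: Q has 4 at row 3, column 1; remove 3 from row 3 of P and reverse-bump: 3 enters row 2 and ejects 2; 2 enters row 1 and ejects 1. So w(4) = 1. P is now [[2, 4], [3]].
Step i=3: Q has 3 at row 1, column 2; remove that cell from P, ejecting 4. So w(3) = 4. P is now [[2], [3]].
Step i=2: Q has 2 at row 2, column 1; remove 3 from row 2 of P and reverse-bump: 3 enters row 1 and ejects 2. So w(2) = 2. P is now [[3]].
Step i=1: Q has 1 at row 1, column 1; remove that cell from P, ejecting 3. So w(1) = 3. P is now [].

So w = 3 2 4 1 5 6 7.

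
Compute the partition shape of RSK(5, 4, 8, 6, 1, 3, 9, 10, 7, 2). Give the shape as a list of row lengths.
Row-insert each entry into an empty tableau.

After inserting 5: P = [[5]].
After inserting 4: P = [[4], [5]].
After inserting 8: P = [[4, 8], [5]].
After inserting 6: P = [[4, 6], [5, 8]].
After inserting 1: P = [[1, 6], [4, 8], [5]].
After inserting 3: P = [[1, 3], [4, 6], [5, 8]].
After inserting 9: P = [[1, 3, 9], [4, 6], [5, 8]].
After inserting 10: P = [[1, 3, 9, 10], [4, 6], [5, 8]].
After inserting 7: P = [[1, 3, 7, 10], [4, 6, 9], [5, 8]].
After inserting 2: P = [[1, 2, 7, 10], [3, 6, 9], [4, 8], [5]].

The final insertion tableau P = [[1, 2, 7, 10], [3, 6, 9], [4, 8], [5]] has shape [4, 3, 2, 1].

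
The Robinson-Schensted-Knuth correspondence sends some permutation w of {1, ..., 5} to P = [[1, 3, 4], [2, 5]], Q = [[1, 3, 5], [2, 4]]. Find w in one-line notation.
2 1 5 3 4

Reverse RSK: for i = n, n-1, ..., 1, locate i in Q, remove the corresponding corner cell from P, and reverse-bump its entry up through P; the value ejected from row 1 is w(i).

So w = 2 1 5 3 4.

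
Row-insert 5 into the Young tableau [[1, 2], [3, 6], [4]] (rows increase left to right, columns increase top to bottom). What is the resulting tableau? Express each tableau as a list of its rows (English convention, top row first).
5 is larger than every entry of row 1, so it is appended to row 1. The new tableau is [[1, 2, 5], [3, 6], [4]].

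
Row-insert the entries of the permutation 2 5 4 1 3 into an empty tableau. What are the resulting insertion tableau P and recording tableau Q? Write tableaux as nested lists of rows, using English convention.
P = [[1, 3], [2, 4], [5]], Q = [[1, 2], [3, 5], [4]]

Insert each entry of the permutation into P by Schensted row insertion, recording in Q the position of each new cell.

Insert 2: appended to row 1. P = [[2]], Q = [[1]].
Insert 5: appended to row 1. P = [[2, 5]], Q = [[1, 2]].
Insert 4: 4 bumps 5 from row 1; 5 starts row 2. P = [[2, 4], [5]], Q = [[1, 2], [3]].
Insert 1: 1 bumps 2 from row 1; 2 bumps 5 from row 2; 5 starts row 3. P = [[1, 4], [2], [5]], Q = [[1, 2], [3], [4]].
Insert 3: 3 bumps 4 from row 1; 4 appends to row 2. P = [[1, 3], [2, 4], [5]], Q = [[1, 2], [3, 5], [4]].

So P = [[1, 3], [2, 4], [5]], Q = [[1, 2], [3, 5], [4]].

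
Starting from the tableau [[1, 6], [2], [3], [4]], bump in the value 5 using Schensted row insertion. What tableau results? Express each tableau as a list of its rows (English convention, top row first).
[[1, 5], [2, 6], [3], [4]]

In row 1, 5 replaces 6 (the leftmost entry greater than 5); 6 is bumped to row 2. 6 is appended to row 2. The new tableau is [[1, 5], [2, 6], [3], [4]].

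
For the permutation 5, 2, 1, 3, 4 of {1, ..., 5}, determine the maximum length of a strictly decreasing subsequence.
3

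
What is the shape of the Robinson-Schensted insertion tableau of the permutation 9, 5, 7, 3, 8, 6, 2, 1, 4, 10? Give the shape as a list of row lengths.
RSK row insertion gives P = [[1, 4, 8, 10], [2, 6], [3, 7], [5], [9]], which has shape [4, 2, 2, 1, 1].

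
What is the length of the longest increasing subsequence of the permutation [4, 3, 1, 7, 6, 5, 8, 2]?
3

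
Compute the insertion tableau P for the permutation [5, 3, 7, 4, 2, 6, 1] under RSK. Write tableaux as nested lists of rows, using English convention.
P = [[1, 4, 6], [2, 7], [3], [5]]

Insert 5: appended to row 1. P = [[5]].
Insert 3: 3 bumps 5 from row 1; 5 starts row 2. P = [[3], [5]].
Insert 7: appended to row 1. P = [[3, 7], [5]].
Insert 4: 4 bumps 7 from row 1; 7 appends to row 2. P = [[3, 4], [5, 7]].
Insert 2: 2 bumps 3 from row 1; 3 bumps 5 from row 2; 5 starts row 3. P = [[2, 4], [3, 7], [5]].
Insert 6: appended to row 1. P = [[2, 4, 6], [3, 7], [5]].
Insert 1: 1 bumps 2 from row 1; 2 bumps 3 from row 2; 3 bumps 5 from row 3; 5 starts row 4. P = [[1, 4, 6], [2, 7], [3], [5]].

So P = [[1, 4, 6], [2, 7], [3], [5]].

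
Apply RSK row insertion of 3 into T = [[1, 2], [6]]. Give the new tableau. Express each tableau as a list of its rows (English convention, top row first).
3 is larger than every entry of row 1, so it is appended to row 1. The new tableau is [[1, 2, 3], [6]].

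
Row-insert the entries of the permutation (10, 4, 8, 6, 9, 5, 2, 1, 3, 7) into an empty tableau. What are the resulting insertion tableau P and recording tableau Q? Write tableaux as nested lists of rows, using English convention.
Insert each entry of the permutation into P by Schensted row insertion, recording in Q the position of each new cell.

Insert 10: appended to row 1. P = [[10]], Q = [[1]].
Insert 4: 4 bumps 10 from row 1; 10 starts row 2. P = [[4], [10]], Q = [[1], [2]].
Insert 8: appended to row 1. P = [[4, 8], [10]], Q = [[1, 3], [2]].
Insert 6: 6 bumps 8 from row 1; 8 bumps 10 from row 2; 10 starts row 3. P = [[4, 6], [8], [10]], Q = [[1, 3], [2], [4]].
Insert 9: appended to row 1. P = [[4, 6, 9], [8], [10]], Q = [[1, 3, 5], [2], [4]].
Insert 5: 5 bumps 6 from row 1; 6 bumps 8 from row 2; 8 bumps 10 from row 3; 10 starts row 4. P = [[4, 5, 9], [6], [8], [10]], Q = [[1, 3, 5], [2], [4], [6]].
Insert 2: 2 bumps 4 from row 1; 4 bumps 6 from row 2; 6 bumps 8 from row 3; 8 bumps 10 from row 4; 10 starts row 5. P = [[2, 5, 9], [4], [6], [8], [10]], Q = [[1, 3, 5], [2], [4], [6], [7]].
Insert 1: 1 bumps 2 from row 1; 2 bumps 4 from row 2; 4 bumps 6 from row 3; 6 bumps 8 from row 4; 8 bumps 10 from row 5; 10 starts row 6. P = [[1, 5, 9], [2], [4], [6], [8], [10]], Q = [[1, 3, 5], [2], [4], [6], [7], [8]].
Insert 3: 3 bumps 5 from row 1; 5 appends to row 2. P = [[1, 3, 9], [2, 5], [4], [6], [8], [10]], Q = [[1, 3, 5], [2, 9], [4], [6], [7], [8]].
Insert 7: 7 bumps 9 from row 1; 9 appends to row 2. P = [[1, 3, 7], [2, 5, 9], [4], [6], [8], [10]], Q = [[1, 3, 5], [2, 9, 10], [4], [6], [7], [8]].

So P = [[1, 3, 7], [2, 5, 9], [4], [6], [8], [10]], Q = [[1, 3, 5], [2, 9, 10], [4], [6], [7], [8]].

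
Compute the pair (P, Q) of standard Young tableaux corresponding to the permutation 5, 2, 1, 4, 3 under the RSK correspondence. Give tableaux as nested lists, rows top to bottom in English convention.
P = [[1, 3], [2, 4], [5]], Q = [[1, 4], [2, 5], [3]]

Insert each entry of the permutation into P by Schensted row insertion, recording in Q the position of each new cell.

Insert 5: appended to row 1. P = [[5]].
Insert 2: 2 bumps 5 from row 1; 5 starts row 2. P = [[2], [5]].
Insert 1: 1 bumps 2 from row 1; 2 bumps 5 from row 2; 5 starts row 3. P = [[1], [2], [5]].
Insert 4: appended to row 1. P = [[1, 4], [2], [5]].
Insert 3: 3 bumps 4 from row 1; 4 appends to row 2. P = [[1, 3], [2, 4], [5]].

So P = [[1, 3], [2, 4], [5]], Q = [[1, 4], [2, 5], [3]].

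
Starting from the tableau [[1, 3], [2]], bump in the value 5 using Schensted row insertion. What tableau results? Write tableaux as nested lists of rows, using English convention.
[[1, 3, 5], [2]]

5 is larger than every entry of row 1, so it is appended to row 1. The new tableau is [[1, 3, 5], [2]].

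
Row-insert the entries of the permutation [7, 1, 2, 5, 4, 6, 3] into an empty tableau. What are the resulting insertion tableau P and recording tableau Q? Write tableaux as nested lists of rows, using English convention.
P = [[1, 2, 3, 6], [4], [5], [7]], Q = [[1, 3, 4, 6], [2], [5], [7]]

Insert each entry of the permutation into P by Schensted row insertion, recording in Q the position of each new cell.

Insert 7: appended to row 1. P = [[7]].
Insert 1: 1 bumps 7 from row 1; 7 starts row 2. P = [[1], [7]].
Insert 2: appended to row 1. P = [[1, 2], [7]].
Insert 5: appended to row 1. P = [[1, 2, 5], [7]].
Insert 4: 4 bumps 5 from row 1; 5 bumps 7 from row 2; 7 starts row 3. P = [[1, 2, 4], [5], [7]].
Insert 6: appended to row 1. P = [[1, 2, 4, 6], [5], [7]].
Insert 3: 3 bumps 4 from row 1; 4 bumps 5 from row 2; 5 bumps 7 from row 3; 7 starts row 4. P = [[1, 2, 3, 6], [4], [5], [7]].

So P = [[1, 2, 3, 6], [4], [5], [7]], Q = [[1, 3, 4, 6], [2], [5], [7]].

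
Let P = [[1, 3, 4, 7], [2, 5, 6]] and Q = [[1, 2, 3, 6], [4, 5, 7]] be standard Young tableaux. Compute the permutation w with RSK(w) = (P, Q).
Reverse the RSK construction: for i from n down to 1, find the cell of Q containing i, remove the entry at that cell from P, and reverse-bump it up through P; the value ejected from row 1 is w(i).

Step i=7: Q has 7 at row 2, column 3; remove 6 from row 2 of P and reverse-bump: 6 enters row 1 and ejects 4. So w(7) = 4. P is now [[1, 3, 6, 7], [2, 5]].
Step i=6: Q has 6 at row 1, column 4; remove that cell from P, ejecting 7. So w(6) = 7. P is now [[1, 3, 6], [2, 5]].
Step i=5: Q has 5 at row 2, column 2; remove 5 from row 2 of P and reverse-bump: 5 enters row 1 and ejects 3. So w(5) = 3. P is now [[1, 5, 6], [2]].
Step i=4: Q has 4 at row 2, column 1; remove 2 from row 2 of P and reverse-bump: 2 enters row 1 and ejects 1. So w(4) = 1. P is now [[2, 5, 6]].
Step i=3: Q has 3 at row 1, column 3; remove that cell from P, ejecting 6. So w(3) = 6. P is now [[2, 5]].
Step i=2: Q has 2 at row 1, column 2; remove that cell from P, ejecting 5. So w(2) = 5. P is now [[2]].
Step i=1: Q has 1 at row 1, column 1; remove that cell from P, ejecting 2. So w(1) = 2. P is now [].

So w = 2 5 6 1 3 7 4.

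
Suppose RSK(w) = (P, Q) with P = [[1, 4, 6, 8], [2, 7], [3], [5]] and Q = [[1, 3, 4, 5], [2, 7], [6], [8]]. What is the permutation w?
5 3 4 7 8 2 6 1

Reverse RSK: for i = n, n-1, ..., 1, locate i in Q, remove the corresponding corner cell from P, and reverse-bump its entry up through P; the value ejected from row 1 is w(i).

So w = 5 3 4 7 8 2 6 1.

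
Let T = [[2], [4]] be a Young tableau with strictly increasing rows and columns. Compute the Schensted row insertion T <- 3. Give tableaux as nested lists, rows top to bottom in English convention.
[[2, 3], [4]]

3 is larger than every entry of row 1, so it is appended to row 1. The new tableau is [[2, 3], [4]].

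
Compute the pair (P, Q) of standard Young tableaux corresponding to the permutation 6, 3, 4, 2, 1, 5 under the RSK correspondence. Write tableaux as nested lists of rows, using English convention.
P = [[1, 4, 5], [2], [3], [6]], Q = [[1, 3, 6], [2], [4], [5]]

Insert each entry of the permutation into P by Schensted row insertion, recording in Q the position of each new cell.

Insert 6: appended to row 1. P = [[6]].
Insert 3: 3 bumps 6 from row 1; 6 starts row 2. P = [[3], [6]].
Insert 4: appended to row 1. P = [[3, 4], [6]].
Insert 2: 2 bumps 3 from row 1; 3 bumps 6 from row 2; 6 starts row 3. P = [[2, 4], [3], [6]].
Insert 1: 1 bumps 2 from row 1; 2 bumps 3 from row 2; 3 bumps 6 from row 3; 6 starts row 4. P = [[1, 4], [2], [3], [6]].
Insert 5: appended to row 1. P = [[1, 4, 5], [2], [3], [6]].

So P = [[1, 4, 5], [2], [3], [6]], Q = [[1, 3, 6], [2], [4], [5]].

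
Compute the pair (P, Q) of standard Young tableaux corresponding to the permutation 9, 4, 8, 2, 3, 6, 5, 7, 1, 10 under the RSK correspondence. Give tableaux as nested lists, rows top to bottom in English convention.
Insert each entry of the permutation into P by Schensted row insertion, recording in Q the position of each new cell.

After inserting 9: P = [[9]].
After inserting 4: P = [[4], [9]].
After inserting 8: P = [[4, 8], [9]].
After inserting 2: P = [[2, 8], [4], [9]].
After inserting 3: P = [[2, 3], [4, 8], [9]].
After inserting 6: P = [[2, 3, 6], [4, 8], [9]].
After inserting 5: P = [[2, 3, 5], [4, 6], [8], [9]].
After inserting 7: P = [[2, 3, 5, 7], [4, 6], [8], [9]].
After inserting 1: P = [[1, 3, 5, 7], [2, 6], [4], [8], [9]].
After inserting 10: P = [[1, 3, 5, 7, 10], [2, 6], [4], [8], [9]].

So P = [[1, 3, 5, 7, 10], [2, 6], [4], [8], [9]], Q = [[1, 3, 6, 8, 10], [2, 5], [4], [7], [9]].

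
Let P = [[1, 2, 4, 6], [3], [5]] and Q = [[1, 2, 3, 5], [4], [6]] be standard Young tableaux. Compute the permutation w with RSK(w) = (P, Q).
Reverse RSK: for i = n, n-1, ..., 1, locate i in Q, remove the corresponding corner cell from P, and reverse-bump its entry up through P; the value ejected from row 1 is w(i).

So w = 1 3 5 4 6 2.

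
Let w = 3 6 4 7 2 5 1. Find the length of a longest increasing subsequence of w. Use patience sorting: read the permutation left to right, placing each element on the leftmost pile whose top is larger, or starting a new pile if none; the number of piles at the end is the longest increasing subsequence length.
3

3: new pile. tops = [3]
6: new pile. tops = [3, 6]
4: onto pile 2 (replacing 6). tops = [3, 4]
7: new pile. tops = [3, 4, 7]
2: onto pile 1 (replacing 3). tops = [2, 4, 7]
5: onto pile 3 (replacing 7). tops = [2, 4, 5]
1: onto pile 1 (replacing 2). tops = [1, 4, 5]

3 piles, so the longest increasing subsequence has length 3.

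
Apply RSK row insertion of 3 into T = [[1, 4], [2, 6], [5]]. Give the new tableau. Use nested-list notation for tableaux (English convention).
In row 1, 3 replaces 4 (the leftmost entry greater than 3); 4 is bumped to row 2. In row 2, 4 replaces 6 (the leftmost entry greater than 4); 6 is bumped to row 3. 6 is appended to row 3. The new tableau is [[1, 3], [2, 4], [5, 6]].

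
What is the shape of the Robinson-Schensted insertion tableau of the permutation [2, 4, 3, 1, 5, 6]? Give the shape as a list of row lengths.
Row-insert each entry into an empty tableau.

After inserting 2: P = [[2]].
After inserting 4: P = [[2, 4]].
After inserting 3: P = [[2, 3], [4]].
After inserting 1: P = [[1, 3], [2], [4]].
After inserting 5: P = [[1, 3, 5], [2], [4]].
After inserting 6: P = [[1, 3, 5, 6], [2], [4]].

The final insertion tableau P = [[1, 3, 5, 6], [2], [4]] has shape [4, 1, 1].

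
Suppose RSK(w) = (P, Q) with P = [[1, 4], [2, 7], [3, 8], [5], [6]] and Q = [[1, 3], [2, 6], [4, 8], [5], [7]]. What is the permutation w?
6 5 8 3 2 7 1 4

Reverse the RSK construction: for i from n down to 1, find the cell of Q containing i, remove the entry at that cell from P, and reverse-bump it up through P; the value ejected from row 1 is w(i).

Step i=8: Q has 8 at row 3, column 2; remove 8 from row 3 of P and reverse-bump: 8 enters row 2 and ejects 7; 7 enters row 1 and ejects 4. So w(8) = 4. P is now [[1, 7], [2, 8], [3], [5], [6]].
Step i=7: Q has 7 at row 5, column 1; remove 6 from row 5 of P and reverse-bump: 6 enters row 4 and ejects 5; 5 enters row 3 and ejects 3; 3 enters row 2 and ejects 2; 2 enters row 1 and ejects 1. So w(7) = 1. P is now [[2, 7], [3, 8], [5], [6]].
Step i=6: Q has 6 at row 2, column 2; remove 8 from row 2 of P and reverse-bump: 8 enters row 1 and ejects 7. So w(6) = 7. P is now [[2, 8], [3], [5], [6]].
Step i=5: Q has 5 at row 4, column 1; remove 6 from row 4 of P and reverse-bump: 6 enters row 3 and ejects 5; 5 enters row 2 and ejects 3; 3 enters row 1 and ejects 2. So w(5) = 2. P is now [[3, 8], [5], [6]].
Step i=4: Q has 4 at row 3, column 1; remove 6 from row 3 of P and reverse-bump: 6 enters row 2 and ejects 5; 5 enters row 1 and ejects 3. So w(4) = 3. P is now [[5, 8], [6]].
Step i=3: Q has 3 at row 1, column 2; remove that cell from P, ejecting 8. So w(3) = 8. P is now [[5], [6]].
Step i=2: Q has 2 at row 2, column 1; remove 6 from row 2 of P and reverse-bump: 6 enters row 1 and ejects 5. So w(2) = 5. P is now [[6]].
Step i=1: Q has 1 at row 1, column 1; remove that cell from P, ejecting 6. So w(1) = 6. P is now [].

So w = 6 5 8 3 2 7 1 4.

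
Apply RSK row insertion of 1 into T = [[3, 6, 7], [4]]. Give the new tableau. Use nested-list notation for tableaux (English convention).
In row 1, 1 replaces 3 (the leftmost entry greater than 1); 3 is bumped to row 2. In row 2, 3 replaces 4 (the leftmost entry greater than 3); 4 is bumped to row 3. 4 starts a new row 3. The new tableau is [[1, 6, 7], [3], [4]].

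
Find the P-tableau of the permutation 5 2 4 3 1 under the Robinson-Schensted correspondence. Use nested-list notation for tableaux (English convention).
P = [[1, 3], [2], [4], [5]]

Insert 5: appended to row 1. P = [[5]].
Insert 2: 2 bumps 5 from row 1; 5 starts row 2. P = [[2], [5]].
Insert 4: appended to row 1. P = [[2, 4], [5]].
Insert 3: 3 bumps 4 from row 1; 4 bumps 5 from row 2; 5 starts row 3. P = [[2, 3], [4], [5]].
Insert 1: 1 bumps 2 from row 1; 2 bumps 4 from row 2; 4 bumps 5 from row 3; 5 starts row 4. P = [[1, 3], [2], [4], [5]].

So P = [[1, 3], [2], [4], [5]].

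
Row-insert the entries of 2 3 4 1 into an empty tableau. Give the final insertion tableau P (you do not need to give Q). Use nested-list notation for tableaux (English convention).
Insert 2: appended to row 1. P = [[2]].
Insert 3: appended to row 1. P = [[2, 3]].
Insert 4: appended to row 1. P = [[2, 3, 4]].
Insert 1: 1 bumps 2 from row 1; 2 starts row 2. P = [[1, 3, 4], [2]].

So P = [[1, 3, 4], [2]].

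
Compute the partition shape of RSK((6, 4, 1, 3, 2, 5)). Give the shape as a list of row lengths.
[3, 1, 1, 1]

Row-insert each entry into an empty tableau.

After inserting 6: P = [[6]].
After inserting 4: P = [[4], [6]].
After inserting 1: P = [[1], [4], [6]].
After inserting 3: P = [[1, 3], [4], [6]].
After inserting 2: P = [[1, 2], [3], [4], [6]].
After inserting 5: P = [[1, 2, 5], [3], [4], [6]].

The final insertion tableau P = [[1, 2, 5], [3], [4], [6]] has shape [3, 1, 1, 1].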